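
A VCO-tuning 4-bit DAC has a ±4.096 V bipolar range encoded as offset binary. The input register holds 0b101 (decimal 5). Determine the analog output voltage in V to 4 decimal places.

LSB = 8.192 V / 2^4 = 0.5120 V.
Code 0b101 = 5 decimal.
V_out = (−4.096) + 5 × 0.512 V = -1.536 V.

-1.5360 V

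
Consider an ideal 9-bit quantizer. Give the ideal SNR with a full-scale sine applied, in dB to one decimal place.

SNR ≈ 6.02·N + 1.76 dB = 6.02·9 + 1.76 = 55.94 dB.

55.9 dB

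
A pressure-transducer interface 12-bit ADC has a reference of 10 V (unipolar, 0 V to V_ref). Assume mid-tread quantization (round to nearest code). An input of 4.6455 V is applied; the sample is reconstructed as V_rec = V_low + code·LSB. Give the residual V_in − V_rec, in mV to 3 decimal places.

LSB = 10/2^12 = 2.441 mV.
(V_in − V_low)/LSB = (4.6455 − 0)/0.00244141 = 1902.7968 → code 1903 (round).
Code 1903 maps back to 0 + 1903×0.00244141 V = 4.6459961 V.
Error = 4.6455 − 4.6459961 = -0.000496094 V = -0.496 mV.

-0.496 mV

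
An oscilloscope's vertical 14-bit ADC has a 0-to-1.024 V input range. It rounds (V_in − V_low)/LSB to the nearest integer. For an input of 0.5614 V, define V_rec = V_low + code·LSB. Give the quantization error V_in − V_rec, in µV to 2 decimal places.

LSB = 1.024/2^14 = 62.50 µV.
(0.5614 − 0)/6.25e-05 = 8982.4000; round gives code 8982.
V_rec = 0 + 8982·6.25e-05 = 0.561375 V.
V_in − V_rec = 2.5e-05 V = 25.00 µV.

25.00 µV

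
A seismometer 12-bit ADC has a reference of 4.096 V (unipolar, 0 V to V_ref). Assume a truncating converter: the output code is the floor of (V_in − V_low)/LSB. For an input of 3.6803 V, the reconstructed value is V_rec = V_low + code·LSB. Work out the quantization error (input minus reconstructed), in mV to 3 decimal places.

0.300 mV

LSB = 4.096/2^12 = 1.000 mV.
(V_in − V_low)/LSB = (3.6803 − 0)/0.001 = 3680.3000 → code 3680 (floor).
Code 3680 maps back to 0 + 3680×0.001 V = 3.68 V.
V_in − V_rec = 0.0003 V = 0.300 mV.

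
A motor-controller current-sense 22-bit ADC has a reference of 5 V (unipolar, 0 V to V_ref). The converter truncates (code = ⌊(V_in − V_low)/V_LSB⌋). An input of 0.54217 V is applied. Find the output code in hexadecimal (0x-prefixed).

Full-scale span = 5 V; LSB = 5/2^22 = 1.19 µV.
(V_in − V_low)/LSB = (0.54217 − 0) / 1.19209e-06 = 454805.160.
So the output code is 454805.
In hexadecimal (0x-prefixed): 0x6F095.

code 0x6F095 (decimal 454805)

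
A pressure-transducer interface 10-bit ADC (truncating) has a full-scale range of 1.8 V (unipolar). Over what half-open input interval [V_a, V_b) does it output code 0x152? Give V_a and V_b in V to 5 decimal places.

[0.59414 V, 0.59590 V)

LSB = 1.8/2^10 = 1.758 mV.
Code 0x152 = 338 decimal.
V_a = V_low + 338·LSB = 0.594141 V; V_b = V_low + 339·LSB = 0.595898 V.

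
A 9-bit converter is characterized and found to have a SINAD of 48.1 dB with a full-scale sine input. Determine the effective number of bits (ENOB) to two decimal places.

ENOB = (SINAD − 1.76) / 6.02 = (48.1 − 1.76)/6.02 = 7.698.

7.70 bits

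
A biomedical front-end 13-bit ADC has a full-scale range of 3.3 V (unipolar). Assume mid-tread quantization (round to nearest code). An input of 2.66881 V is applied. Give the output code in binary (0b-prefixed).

With 8192 levels over 3.3 V, one step is 402.83 µV.
Input sits at 6625.119 steps above V_low.
Round → code 6625.
In binary (0b-prefixed): 0b1100111100001.

code 0b1100111100001 (decimal 6625)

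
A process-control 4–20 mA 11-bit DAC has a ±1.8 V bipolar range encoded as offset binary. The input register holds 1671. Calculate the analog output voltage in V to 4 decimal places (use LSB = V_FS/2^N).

LSB = 3.6 V / 2^11 = 1.758 mV.
V_out = (−1.8) + 1671 × 0.00175781 V = 1.1373 V.

1.1373 V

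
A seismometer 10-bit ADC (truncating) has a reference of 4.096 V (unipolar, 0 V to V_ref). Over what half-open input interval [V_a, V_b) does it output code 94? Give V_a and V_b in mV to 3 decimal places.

[376.000 mV, 380.000 mV)

LSB = 4.096/2^10 = 4.000 mV.
V_a = V_low + 94·LSB = 0.376 V; V_b = V_low + 95·LSB = 0.38 V.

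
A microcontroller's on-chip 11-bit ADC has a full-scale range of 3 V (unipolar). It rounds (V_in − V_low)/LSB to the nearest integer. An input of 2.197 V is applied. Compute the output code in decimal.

Full-scale span = 3 V; LSB = 3/2^11 = 1.465 mV.
(2.197 − 0) / 0.00146484 = 1499.819 LSBs.
Round → code 1500.

code 1500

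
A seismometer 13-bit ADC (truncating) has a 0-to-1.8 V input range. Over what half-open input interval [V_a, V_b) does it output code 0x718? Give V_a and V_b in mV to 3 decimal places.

LSB = 1.8/2^13 = 219.73 µV.
Code 0x718 = 1816 decimal.
V_a = V_low + 1816·LSB = 0.399023 V; V_b = V_low + 1817·LSB = 0.399243 V.

[399.023 mV, 399.243 mV)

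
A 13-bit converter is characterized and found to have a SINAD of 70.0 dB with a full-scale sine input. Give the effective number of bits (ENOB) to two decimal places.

11.34 bits

ENOB = (SINAD − 1.76) / 6.02 = (70.0 − 1.76)/6.02 = 11.336.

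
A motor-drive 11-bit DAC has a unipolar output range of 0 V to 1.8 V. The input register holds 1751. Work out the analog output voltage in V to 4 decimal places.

LSB = 1.8 V / 2^11 = 0.879 mV.
V_out = 0 + 1751 × 0.000878906 V = 1.53896 V.

1.5390 V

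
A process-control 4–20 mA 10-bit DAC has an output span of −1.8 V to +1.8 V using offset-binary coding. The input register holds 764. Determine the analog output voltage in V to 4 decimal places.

0.8859 V

LSB = 3.6 V / 2^10 = 3.516 mV.
V_out = (−1.8) + 764 × 0.00351563 V = 0.885938 V.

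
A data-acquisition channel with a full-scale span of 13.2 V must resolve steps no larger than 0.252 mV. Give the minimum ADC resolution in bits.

Number of steps required ≥ 13.2 V / 0.252 mV = 52380.95.
Need 2^N ≥ 52380.95; 2^15 = 32768, 2^16 = 65536.
Minimum N = 16.

16 bits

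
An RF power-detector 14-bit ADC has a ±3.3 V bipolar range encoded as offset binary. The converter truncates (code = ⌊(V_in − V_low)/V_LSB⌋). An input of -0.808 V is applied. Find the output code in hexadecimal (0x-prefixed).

LSB = 6.6 V / 16384 = 402.83 µV.
(V_in − V_low)/LSB = (-0.808 − (−3.3)) / 0.000402832 = 6186.201.
So the output code is 6186.
In hexadecimal (0x-prefixed): 0x182A.

code 0x182A (decimal 6186)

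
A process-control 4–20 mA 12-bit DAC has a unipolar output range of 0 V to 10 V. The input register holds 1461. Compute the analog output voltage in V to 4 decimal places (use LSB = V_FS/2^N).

LSB = 10 V / 2^12 = 2.441 mV.
V_out = 0 + 1461 × 0.00244141 V = 3.56689 V.

3.5669 V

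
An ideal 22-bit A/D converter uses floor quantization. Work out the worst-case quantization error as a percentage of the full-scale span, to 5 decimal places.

Truncating → worst-case error = 1 LSB = V_FS/2^22, so 100/4194304 = 2.38419e-05 % of full scale.

0.00002 %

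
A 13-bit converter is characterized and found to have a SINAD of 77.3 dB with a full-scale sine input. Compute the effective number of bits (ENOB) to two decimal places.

12.55 bits

ENOB = (SINAD − 1.76) / 6.02 = (77.3 − 1.76)/6.02 = 12.548.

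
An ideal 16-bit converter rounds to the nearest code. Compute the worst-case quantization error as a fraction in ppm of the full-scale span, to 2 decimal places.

7.63 ppm

Rounding → worst-case error = ½ LSB = V_FS/2^17, so 1e+06/131072 = 7.62939 ppm of full scale.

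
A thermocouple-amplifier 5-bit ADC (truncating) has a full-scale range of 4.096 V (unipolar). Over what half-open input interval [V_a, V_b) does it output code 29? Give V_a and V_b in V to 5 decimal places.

[3.71200 V, 3.84000 V)

LSB = 4.096/2^5 = 128.000 mV.
V_a = V_low + 29·LSB = 3.712 V; V_b = V_low + 30·LSB = 3.84 V.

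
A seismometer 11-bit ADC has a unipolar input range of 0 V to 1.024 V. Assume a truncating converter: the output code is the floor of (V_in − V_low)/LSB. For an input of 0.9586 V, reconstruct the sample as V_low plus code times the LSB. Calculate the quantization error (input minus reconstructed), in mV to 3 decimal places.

Step size: 1.024 V ÷ 2^11 = 0.500 mV.
(V_in − V_low)/LSB = (0.9586 − 0)/0.0005 = 1917.2000 → code 1917 (floor).
Reconstructed: 0.9585 V.
Difference: 0.0001 V → 0.100 mV.

0.100 mV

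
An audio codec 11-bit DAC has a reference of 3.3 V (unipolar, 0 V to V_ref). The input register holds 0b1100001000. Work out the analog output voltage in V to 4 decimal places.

LSB = 3.3 V / 2^11 = 1.611 mV.
Code 0b1100001000 = 776 decimal.
V_out = 0 + 776 × 0.00161133 V = 1.25039 V.

1.2504 V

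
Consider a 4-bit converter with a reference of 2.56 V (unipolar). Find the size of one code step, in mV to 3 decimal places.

Full-scale span = 2.56 V.
LSB = 2.56 / 2^4 = 2.56 / 16 = 0.16 V = 160.000 mV.

160.000 mV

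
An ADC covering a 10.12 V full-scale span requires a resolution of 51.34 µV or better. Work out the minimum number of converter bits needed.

18 bits

Number of steps required ≥ 10.12 V / 51.34 µV = 197117.26.
Need 2^N ≥ 197117.26; 2^17 = 131072, 2^18 = 262144.
Minimum N = 18.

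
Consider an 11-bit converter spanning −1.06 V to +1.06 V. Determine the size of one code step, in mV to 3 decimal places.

1.035 mV

Full-scale span = 2.12 V.
LSB = 2.12 / 2^11 = 2.12 / 2048 = 0.00103516 V = 1.035 mV.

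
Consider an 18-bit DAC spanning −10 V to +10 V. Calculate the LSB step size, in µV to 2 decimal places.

Full-scale span = 20 V.
LSB = 20 / 2^18 = 20 / 262144 = 7.62939e-05 V = 76.29 µV.

76.29 µV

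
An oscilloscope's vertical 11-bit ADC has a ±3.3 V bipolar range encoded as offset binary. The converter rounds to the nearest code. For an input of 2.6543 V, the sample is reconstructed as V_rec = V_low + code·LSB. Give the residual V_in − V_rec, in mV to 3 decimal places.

-1.169 mV

One LSB is 6.6 V / 2048 = 3.223 mV.
(2.6543 − (−3.3))/0.00322266 = 1847.6373; round gives code 1848.
V_rec = (−3.3) + 1848·0.00322266 = 2.6554687 V.
Error = 2.6543 − 2.6554687 = -0.00116875 V = -1.169 mV.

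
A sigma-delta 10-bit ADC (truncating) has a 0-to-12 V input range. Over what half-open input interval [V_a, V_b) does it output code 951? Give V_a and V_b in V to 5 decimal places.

[11.14453 V, 11.15625 V)

LSB = 12/2^10 = 11.719 mV.
V_a = V_low + 951·LSB = 11.1445 V; V_b = V_low + 952·LSB = 11.1562 V.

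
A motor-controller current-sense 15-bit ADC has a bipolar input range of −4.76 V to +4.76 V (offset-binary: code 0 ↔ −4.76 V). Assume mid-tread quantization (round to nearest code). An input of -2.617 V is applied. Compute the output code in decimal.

LSB = 9.52 V / 32768 = 290.53 µV.
(V_in − V_low)/LSB = (-2.617 − (−4.76)) / 0.000290527 = 7376.242.
Round → code 7376.

code 7376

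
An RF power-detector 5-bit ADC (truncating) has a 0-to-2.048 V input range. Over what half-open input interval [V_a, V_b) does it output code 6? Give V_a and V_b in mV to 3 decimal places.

LSB = 2.048/2^5 = 64.000 mV.
V_a = V_low + 6·LSB = 0.384 V; V_b = V_low + 7·LSB = 0.448 V.

[384.000 mV, 448.000 mV)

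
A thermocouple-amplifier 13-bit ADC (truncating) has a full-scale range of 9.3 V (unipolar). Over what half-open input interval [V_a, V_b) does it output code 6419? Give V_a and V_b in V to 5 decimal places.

[7.28719 V, 7.28833 V)

LSB = 9.3/2^13 = 1.135 mV.
V_a = V_low + 6419·LSB = 7.28719 V; V_b = V_low + 6420·LSB = 7.28833 V.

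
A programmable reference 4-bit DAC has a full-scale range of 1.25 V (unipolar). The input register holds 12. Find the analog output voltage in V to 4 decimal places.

LSB = 1.25 V / 2^4 = 78.125 mV.
V_out = 0 + 12 × 0.078125 V = 0.9375 V.

0.9375 V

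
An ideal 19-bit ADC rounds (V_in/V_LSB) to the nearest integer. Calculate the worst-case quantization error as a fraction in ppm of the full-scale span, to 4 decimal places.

0.9537 ppm

Rounding → worst-case error = ½ LSB = V_FS/2^20, so 1e+06/1048576 = 0.953674 ppm of full scale.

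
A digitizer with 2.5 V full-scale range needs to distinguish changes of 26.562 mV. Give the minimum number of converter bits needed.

Number of steps required ≥ 2.5 V / 26.562 mV = 94.12.
Need 2^N ≥ 94.12; 2^6 = 64, 2^7 = 128.
Minimum N = 7.

7 bits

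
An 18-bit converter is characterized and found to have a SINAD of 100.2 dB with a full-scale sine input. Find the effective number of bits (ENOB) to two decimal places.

16.35 bits

ENOB = (SINAD − 1.76) / 6.02 = (100.2 − 1.76)/6.02 = 16.352.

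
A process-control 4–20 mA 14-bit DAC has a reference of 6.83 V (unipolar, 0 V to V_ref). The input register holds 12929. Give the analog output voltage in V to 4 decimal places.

LSB = 6.83 V / 2^14 = 416.87 µV.
V_out = 0 + 12929 × 0.00041687 V = 5.38971 V.

5.3897 V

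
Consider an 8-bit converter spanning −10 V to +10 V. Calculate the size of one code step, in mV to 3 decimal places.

78.125 mV

Full-scale span = 20 V.
LSB = 20 / 2^8 = 20 / 256 = 0.078125 V = 78.125 mV.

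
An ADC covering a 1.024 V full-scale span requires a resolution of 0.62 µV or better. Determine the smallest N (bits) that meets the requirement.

21 bits

Number of steps required ≥ 1.024 V / 0.62 µV = 1651612.90.
Need 2^N ≥ 1651612.90; 2^20 = 1048576, 2^21 = 2097152.
Minimum N = 21.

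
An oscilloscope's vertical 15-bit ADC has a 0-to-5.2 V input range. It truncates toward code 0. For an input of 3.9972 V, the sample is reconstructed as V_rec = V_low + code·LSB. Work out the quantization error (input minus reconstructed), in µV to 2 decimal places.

Step size: 5.2 V ÷ 2^15 = 158.69 µV.
(V_in − V_low)/LSB = (3.9972 − 0)/0.000158691 = 25188.5095 → code 25188 (floor).
V_rec = 0 + 25188·0.000158691 = 3.9971191 V.
Difference: 8.08594e-05 V → 80.86 µV.

80.86 µV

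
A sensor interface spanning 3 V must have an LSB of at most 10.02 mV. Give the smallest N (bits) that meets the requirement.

9 bits

Number of steps required ≥ 3 V / 10.02 mV = 299.40.
Need 2^N ≥ 299.40; 2^8 = 256, 2^9 = 512.
Minimum N = 9.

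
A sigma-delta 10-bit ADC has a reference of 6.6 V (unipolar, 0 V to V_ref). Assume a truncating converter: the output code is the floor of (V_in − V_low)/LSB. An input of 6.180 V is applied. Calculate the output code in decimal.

LSB = 6.6 V / 1024 = 6.445 mV.
(V_in − V_low)/LSB = (6.180 − 0) / 0.00644531 = 958.836.
So the output code is 958.

code 958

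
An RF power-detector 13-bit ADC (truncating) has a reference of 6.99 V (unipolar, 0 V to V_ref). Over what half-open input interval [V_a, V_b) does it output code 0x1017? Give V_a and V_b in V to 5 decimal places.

LSB = 6.99/2^13 = 0.853 mV.
Code 0x1017 = 4119 decimal.
V_a = V_low + 4119·LSB = 3.51463 V; V_b = V_low + 4120·LSB = 3.51548 V.

[3.51463 V, 3.51548 V)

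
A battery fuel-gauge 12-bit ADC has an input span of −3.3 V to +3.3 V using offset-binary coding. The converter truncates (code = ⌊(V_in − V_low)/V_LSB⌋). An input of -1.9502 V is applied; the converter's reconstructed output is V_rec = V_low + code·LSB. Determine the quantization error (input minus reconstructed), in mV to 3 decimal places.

Step size: 6.6 V ÷ 2^12 = 1.611 mV.
(V_in − V_low)/LSB = (-1.9502 − (−3.3))/0.00161133 = 837.6941 → code 837 (floor).
Code 837 maps back to (−3.3) + 837×0.00161133 V = -1.9513184 V.
Difference: 0.00111836 V → 1.118 mV.

1.118 mV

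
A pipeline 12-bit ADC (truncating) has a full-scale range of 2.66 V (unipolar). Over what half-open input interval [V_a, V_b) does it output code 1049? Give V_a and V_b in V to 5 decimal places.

LSB = 2.66/2^12 = 0.649 mV.
V_a = V_low + 1049·LSB = 0.681235 V; V_b = V_low + 1050·LSB = 0.681885 V.

[0.68124 V, 0.68188 V)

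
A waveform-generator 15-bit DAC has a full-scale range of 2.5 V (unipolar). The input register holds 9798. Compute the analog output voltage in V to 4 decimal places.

LSB = 2.5 V / 2^15 = 76.29 µV.
V_out = 0 + 9798 × 7.62939e-05 V = 0.747528 V.

0.7475 V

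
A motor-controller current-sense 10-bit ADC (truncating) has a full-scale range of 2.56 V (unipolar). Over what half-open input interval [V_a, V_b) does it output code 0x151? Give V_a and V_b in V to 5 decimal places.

LSB = 2.56/2^10 = 2.500 mV.
Code 0x151 = 337 decimal.
V_a = V_low + 337·LSB = 0.8425 V; V_b = V_low + 338·LSB = 0.845 V.

[0.84250 V, 0.84500 V)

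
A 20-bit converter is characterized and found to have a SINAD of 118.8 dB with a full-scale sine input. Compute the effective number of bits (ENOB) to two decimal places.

ENOB = (SINAD − 1.76) / 6.02 = (118.8 − 1.76)/6.02 = 19.442.

19.44 bits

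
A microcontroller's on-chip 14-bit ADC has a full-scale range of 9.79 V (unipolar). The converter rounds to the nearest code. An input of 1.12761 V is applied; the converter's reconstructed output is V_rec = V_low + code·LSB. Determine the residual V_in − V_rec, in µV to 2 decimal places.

63.00 µV

Step size: 9.79 V ÷ 2^14 = 0.598 mV.
Scaled input = 1887.1054 LSBs, so code = 1887.
Reconstructed: 1.127547 V.
V_in − V_rec = 6.30029e-05 V = 63.00 µV.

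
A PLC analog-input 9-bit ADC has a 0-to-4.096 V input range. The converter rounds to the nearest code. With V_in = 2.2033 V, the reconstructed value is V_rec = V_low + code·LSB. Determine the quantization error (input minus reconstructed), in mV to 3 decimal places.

One LSB is 4.096 V / 512 = 8.000 mV.
(2.2033 − 0)/0.008 = 275.4125; round gives code 275.
Code 275 maps back to 0 + 275×0.008 V = 2.2 V.
Difference: 0.0033 V → 3.300 mV.

3.300 mV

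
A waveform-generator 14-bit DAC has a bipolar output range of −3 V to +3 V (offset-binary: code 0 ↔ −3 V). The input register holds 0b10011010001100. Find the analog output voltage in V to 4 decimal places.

0.6138 V

LSB = 6 V / 2^14 = 366.21 µV.
Code 0b10011010001100 = 9868 decimal.
V_out = (−3) + 9868 × 0.000366211 V = 0.61377 V.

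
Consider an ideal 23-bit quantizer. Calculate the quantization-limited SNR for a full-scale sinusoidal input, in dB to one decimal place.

SNR ≈ 6.02·N + 1.76 dB = 6.02·23 + 1.76 = 140.22 dB.

140.2 dB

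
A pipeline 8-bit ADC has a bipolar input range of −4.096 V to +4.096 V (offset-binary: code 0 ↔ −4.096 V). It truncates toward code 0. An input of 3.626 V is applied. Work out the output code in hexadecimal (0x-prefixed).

code 0xF1 (decimal 241)

With 256 levels over 8.192 V, one step is 32.000 mV.
Input sits at 241.312 steps above V_low.
So the output code is 241.
In hexadecimal (0x-prefixed): 0xF1.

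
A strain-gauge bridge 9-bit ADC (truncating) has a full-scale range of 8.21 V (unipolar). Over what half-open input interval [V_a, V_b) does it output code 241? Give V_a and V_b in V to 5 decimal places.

[3.86447 V, 3.88051 V)

LSB = 8.21/2^9 = 16.035 mV.
V_a = V_low + 241·LSB = 3.86447 V; V_b = V_low + 242·LSB = 3.88051 V.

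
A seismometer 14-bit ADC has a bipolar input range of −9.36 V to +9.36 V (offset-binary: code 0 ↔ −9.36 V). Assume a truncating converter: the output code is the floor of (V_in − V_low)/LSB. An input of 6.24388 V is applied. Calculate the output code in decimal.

code 13656

LSB = 18.72 V / 16384 = 1.143 mV.
(6.24388 − (−9.36)) / 0.00114258 = 13656.729 LSBs.
So the output code is 13656.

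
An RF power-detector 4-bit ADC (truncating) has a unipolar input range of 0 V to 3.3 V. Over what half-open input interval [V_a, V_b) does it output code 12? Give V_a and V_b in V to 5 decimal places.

[2.47500 V, 2.68125 V)

LSB = 3.3/2^4 = 206.250 mV.
V_a = V_low + 12·LSB = 2.475 V; V_b = V_low + 13·LSB = 2.68125 V.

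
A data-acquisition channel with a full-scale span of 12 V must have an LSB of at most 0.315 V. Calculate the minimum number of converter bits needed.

6 bits

Number of steps required ≥ 12 V / 0.315 V = 38.10.
Need 2^N ≥ 38.10; 2^5 = 32, 2^6 = 64.
Minimum N = 6.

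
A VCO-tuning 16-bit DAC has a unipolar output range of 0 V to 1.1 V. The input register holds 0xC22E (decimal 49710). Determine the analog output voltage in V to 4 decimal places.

0.8344 V

LSB = 1.1 V / 2^16 = 16.78 µV.
Code 0xC22E = 49710 decimal.
V_out = 0 + 49710 × 1.67847e-05 V = 0.834366 V.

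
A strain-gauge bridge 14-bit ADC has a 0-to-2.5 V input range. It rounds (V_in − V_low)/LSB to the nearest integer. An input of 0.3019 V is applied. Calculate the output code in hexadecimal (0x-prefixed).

LSB = 2.5 V / 16384 = 152.59 µV.
(V_in − V_low)/LSB = (0.3019 − 0) / 0.000152588 = 1978.532.
Round → code 1979.
In hexadecimal (0x-prefixed): 0x7BB.

code 0x7BB (decimal 1979)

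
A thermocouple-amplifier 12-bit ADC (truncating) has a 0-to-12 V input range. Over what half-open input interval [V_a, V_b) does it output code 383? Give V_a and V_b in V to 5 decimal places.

[1.12207 V, 1.12500 V)

LSB = 12/2^12 = 2.930 mV.
V_a = V_low + 383·LSB = 1.12207 V; V_b = V_low + 384·LSB = 1.125 V.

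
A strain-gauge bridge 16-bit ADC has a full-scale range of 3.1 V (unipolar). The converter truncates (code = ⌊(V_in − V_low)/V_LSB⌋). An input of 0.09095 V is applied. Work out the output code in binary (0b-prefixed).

Full-scale span = 3.1 V; LSB = 3.1/2^16 = 47.30 µV.
(V_in − V_low)/LSB = (0.09095 − 0) / 4.73022e-05 = 1922.742.
Floor → code 1922.
In binary (0b-prefixed): 0b11110000010.

code 0b11110000010 (decimal 1922)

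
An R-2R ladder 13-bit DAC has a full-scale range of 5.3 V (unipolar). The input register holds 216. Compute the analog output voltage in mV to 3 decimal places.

139.746 mV

LSB = 5.3 V / 2^13 = 0.647 mV.
V_out = 0 + 216 × 0.000646973 V = 0.139746 V.
= 139.746 mV.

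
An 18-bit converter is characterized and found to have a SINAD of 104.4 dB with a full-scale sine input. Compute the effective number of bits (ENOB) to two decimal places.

17.05 bits

ENOB = (SINAD − 1.76) / 6.02 = (104.4 − 1.76)/6.02 = 17.050.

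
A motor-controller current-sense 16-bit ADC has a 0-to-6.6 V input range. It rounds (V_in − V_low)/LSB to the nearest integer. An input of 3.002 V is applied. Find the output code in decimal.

code 29809

With 65536 levels over 6.6 V, one step is 100.71 µV.
(V_in − V_low)/LSB = (3.002 − 0) / 0.000100708 = 29808.950.
round(29808.950) = 29809.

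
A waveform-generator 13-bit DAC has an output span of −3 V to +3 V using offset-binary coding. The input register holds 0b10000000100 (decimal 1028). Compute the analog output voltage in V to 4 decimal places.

-2.2471 V

LSB = 6 V / 2^13 = 0.732 mV.
Code 0b10000000100 = 1028 decimal.
V_out = (−3) + 1028 × 0.000732422 V = -2.24707 V.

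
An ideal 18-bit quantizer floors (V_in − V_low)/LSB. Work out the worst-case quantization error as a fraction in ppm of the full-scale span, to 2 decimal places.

Truncating → worst-case error = 1 LSB = V_FS/2^18, so 1e+06/262144 = 3.8147 ppm of full scale.

3.81 ppm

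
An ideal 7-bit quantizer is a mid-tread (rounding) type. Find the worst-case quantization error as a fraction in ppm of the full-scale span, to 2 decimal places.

3906.25 ppm

Rounding → worst-case error = ½ LSB = V_FS/2^8, so 1e+06/256 = 3906.25 ppm of full scale.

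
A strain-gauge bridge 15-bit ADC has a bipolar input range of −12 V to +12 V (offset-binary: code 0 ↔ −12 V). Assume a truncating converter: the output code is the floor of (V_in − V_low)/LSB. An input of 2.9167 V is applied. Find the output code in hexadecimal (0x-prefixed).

code 0x4F8E (decimal 20366)

With 32768 levels over 24 V, one step is 0.732 mV.
Input sits at 20366.268 steps above V_low.
Floor → code 20366.
In hexadecimal (0x-prefixed): 0x4F8E.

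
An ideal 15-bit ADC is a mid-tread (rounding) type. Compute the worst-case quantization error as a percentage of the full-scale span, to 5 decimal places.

0.00153 %

Rounding → worst-case error = ½ LSB = V_FS/2^16, so 100/65536 = 0.00152588 % of full scale.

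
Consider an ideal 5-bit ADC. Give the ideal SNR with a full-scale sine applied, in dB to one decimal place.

SNR ≈ 6.02·N + 1.76 dB = 6.02·5 + 1.76 = 31.86 dB.

31.9 dB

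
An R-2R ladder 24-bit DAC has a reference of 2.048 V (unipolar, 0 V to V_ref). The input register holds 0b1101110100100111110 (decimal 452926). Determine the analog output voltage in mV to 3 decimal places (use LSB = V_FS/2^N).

55.289 mV

LSB = 2.048 V / 2^24 = 0.12 µV.
Code 0b1101110100100111110 = 452926 decimal.
V_out = 0 + 452926 × 1.2207e-07 V = 0.0552888 V.
= 55.289 mV.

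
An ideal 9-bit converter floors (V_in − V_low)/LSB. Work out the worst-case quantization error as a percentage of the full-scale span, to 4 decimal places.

0.1953 %

Truncating → worst-case error = 1 LSB = V_FS/2^9, so 100/512 = 0.195312 % of full scale.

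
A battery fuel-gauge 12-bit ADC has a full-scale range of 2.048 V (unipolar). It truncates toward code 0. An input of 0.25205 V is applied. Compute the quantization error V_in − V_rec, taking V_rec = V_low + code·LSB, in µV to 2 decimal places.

LSB = 2.048/2^12 = 0.500 mV.
Scaled input = 504.1000 LSBs, so code = 504.
Code 504 maps back to 0 + 504×0.0005 V = 0.252 V.
Error = 0.25205 − 0.252 = 5e-05 V = 50.00 µV.

50.00 µV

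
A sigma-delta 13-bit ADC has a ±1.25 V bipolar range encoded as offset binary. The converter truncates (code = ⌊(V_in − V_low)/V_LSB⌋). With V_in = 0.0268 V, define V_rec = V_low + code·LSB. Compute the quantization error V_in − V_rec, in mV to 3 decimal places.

Step size: 2.5 V ÷ 2^13 = 305.18 µV.
(0.0268 − (−1.25))/0.000305176 = 4183.8182; ⌊·⌋ gives code 4183.
Code 4183 maps back to (−1.25) + 4183×0.000305176 V = 0.026550293 V.
Error = 0.0268 − 0.026550293 = 0.000249707 V = 0.250 mV.

0.250 mV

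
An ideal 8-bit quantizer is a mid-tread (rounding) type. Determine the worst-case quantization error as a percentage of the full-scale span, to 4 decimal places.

0.1953 %

Rounding → worst-case error = ½ LSB = V_FS/2^9, so 100/512 = 0.195312 % of full scale.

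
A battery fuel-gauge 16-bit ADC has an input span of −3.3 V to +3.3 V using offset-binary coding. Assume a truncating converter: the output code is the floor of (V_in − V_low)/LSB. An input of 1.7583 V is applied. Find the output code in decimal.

code 50227

With 65536 levels over 6.6 V, one step is 100.71 µV.
(1.7583 − (−3.3)) / 0.000100708 = 50227.386 LSBs.
⌊·⌋(50227.386) = 50227.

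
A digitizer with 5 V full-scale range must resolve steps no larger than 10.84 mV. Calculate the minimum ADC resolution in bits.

Number of steps required ≥ 5 V / 10.84 mV = 461.25.
Need 2^N ≥ 461.25; 2^8 = 256, 2^9 = 512.
Minimum N = 9.

9 bits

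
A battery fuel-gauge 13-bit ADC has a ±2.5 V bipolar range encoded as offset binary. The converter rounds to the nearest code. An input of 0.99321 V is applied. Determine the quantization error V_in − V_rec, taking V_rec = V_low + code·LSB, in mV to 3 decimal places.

LSB = 5/2^13 = 0.610 mV.
(V_in − V_low)/LSB = (0.99321 − (−2.5))/0.000610352 = 5723.2753 → code 5723 (round).
Code 5723 maps back to (−2.5) + 5723×0.000610352 V = 0.99304199 V.
V_in − V_rec = 0.000168008 V = 0.168 mV.

0.168 mV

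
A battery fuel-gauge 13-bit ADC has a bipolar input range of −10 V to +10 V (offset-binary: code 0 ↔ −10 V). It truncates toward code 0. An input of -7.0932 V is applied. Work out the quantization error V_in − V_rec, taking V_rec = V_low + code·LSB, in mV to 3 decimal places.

LSB = 20/2^13 = 2.441 mV.
(-7.0932 − (−10))/0.00244141 = 1190.6253; ⌊·⌋ gives code 1190.
Code 1190 maps back to (−10) + 1190×0.00244141 V = -7.0947266 V.
Difference: 0.00152656 V → 1.527 mV.

1.527 mV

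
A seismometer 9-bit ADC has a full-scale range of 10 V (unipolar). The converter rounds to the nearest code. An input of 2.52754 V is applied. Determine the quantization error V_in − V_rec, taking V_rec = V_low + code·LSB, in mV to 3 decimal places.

8.009 mV

Step size: 10 V ÷ 2^9 = 19.531 mV.
(V_in − V_low)/LSB = (2.52754 − 0)/0.0195312 = 129.4100 → code 129 (round).
Reconstructed: 2.5195312 V.
Difference: 0.00800875 V → 8.009 mV.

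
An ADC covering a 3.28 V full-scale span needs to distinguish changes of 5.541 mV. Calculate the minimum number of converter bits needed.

10 bits

Number of steps required ≥ 3.28 V / 5.541 mV = 591.95.
Need 2^N ≥ 591.95; 2^9 = 512, 2^10 = 1024.
Minimum N = 10.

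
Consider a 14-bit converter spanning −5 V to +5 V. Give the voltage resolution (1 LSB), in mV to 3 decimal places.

0.610 mV

Full-scale span = 10 V.
LSB = 10 / 2^14 = 10 / 16384 = 0.000610352 V = 0.610 mV.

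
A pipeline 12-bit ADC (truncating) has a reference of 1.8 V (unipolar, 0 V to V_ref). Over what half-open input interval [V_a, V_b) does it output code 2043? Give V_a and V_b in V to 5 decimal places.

[0.89780 V, 0.89824 V)

LSB = 1.8/2^12 = 439.45 µV.
V_a = V_low + 2043·LSB = 0.897803 V; V_b = V_low + 2044·LSB = 0.898242 V.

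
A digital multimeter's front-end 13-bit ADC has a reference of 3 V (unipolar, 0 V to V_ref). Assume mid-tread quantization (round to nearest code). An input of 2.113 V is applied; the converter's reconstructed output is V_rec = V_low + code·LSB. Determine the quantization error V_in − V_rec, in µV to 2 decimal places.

-37.11 µV

One LSB is 3 V / 8192 = 366.21 µV.
(2.113 − 0)/0.000366211 = 5769.8987; round gives code 5770.
Code 5770 maps back to 0 + 5770×0.000366211 V = 2.1130371 V.
V_in − V_rec = -3.71094e-05 V = -37.11 µV.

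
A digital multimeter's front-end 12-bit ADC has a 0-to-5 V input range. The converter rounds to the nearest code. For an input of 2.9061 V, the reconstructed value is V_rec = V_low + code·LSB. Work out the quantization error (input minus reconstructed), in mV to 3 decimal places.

LSB = 5/2^12 = 1.221 mV.
(V_in − V_low)/LSB = (2.9061 − 0)/0.0012207 = 2380.6771 → code 2381 (round).
Reconstructed: 2.9064941 V.
Difference: -0.000394141 V → -0.394 mV.

-0.394 mV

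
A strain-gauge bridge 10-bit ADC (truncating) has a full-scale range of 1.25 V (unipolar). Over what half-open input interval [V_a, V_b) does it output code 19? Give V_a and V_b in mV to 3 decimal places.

[23.193 mV, 24.414 mV)

LSB = 1.25/2^10 = 1.221 mV.
V_a = V_low + 19·LSB = 0.0231934 V; V_b = V_low + 20·LSB = 0.0244141 V.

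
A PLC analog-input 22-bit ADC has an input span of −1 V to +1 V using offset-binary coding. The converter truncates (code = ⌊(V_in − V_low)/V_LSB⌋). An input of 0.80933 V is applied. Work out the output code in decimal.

LSB = 2 V / 4194304 = 0.48 µV.
Input sits at 3794440.028 steps above V_low.
⌊·⌋(3794440.028) = 3794440.

code 3794440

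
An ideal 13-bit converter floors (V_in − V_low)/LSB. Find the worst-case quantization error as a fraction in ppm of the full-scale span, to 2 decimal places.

Truncating → worst-case error = 1 LSB = V_FS/2^13, so 1e+06/8192 = 122.07 ppm of full scale.

122.07 ppm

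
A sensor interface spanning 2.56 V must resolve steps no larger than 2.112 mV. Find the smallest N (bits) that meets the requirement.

11 bits

Number of steps required ≥ 2.56 V / 2.112 mV = 1212.12.
Need 2^N ≥ 1212.12; 2^10 = 1024, 2^11 = 2048.
Minimum N = 11.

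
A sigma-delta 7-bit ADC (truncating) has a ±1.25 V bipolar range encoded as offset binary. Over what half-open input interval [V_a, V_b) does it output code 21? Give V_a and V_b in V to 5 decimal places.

LSB = 2.5/2^7 = 19.531 mV.
V_a = V_low + 21·LSB = -0.839844 V; V_b = V_low + 22·LSB = -0.820312 V.

[-0.83984 V, -0.82031 V)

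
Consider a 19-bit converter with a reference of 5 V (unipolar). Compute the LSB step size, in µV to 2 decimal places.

Full-scale span = 5 V.
LSB = 5 / 2^19 = 5 / 524288 = 9.53674e-06 V = 9.54 µV.

9.54 µV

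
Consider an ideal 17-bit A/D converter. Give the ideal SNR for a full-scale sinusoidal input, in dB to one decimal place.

104.1 dB

SNR ≈ 6.02·N + 1.76 dB = 6.02·17 + 1.76 = 104.10 dB.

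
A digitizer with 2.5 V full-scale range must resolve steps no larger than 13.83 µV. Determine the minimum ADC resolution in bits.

Number of steps required ≥ 2.5 V / 13.83 µV = 180766.45.
Need 2^N ≥ 180766.45; 2^17 = 131072, 2^18 = 262144.
Minimum N = 18.

18 bits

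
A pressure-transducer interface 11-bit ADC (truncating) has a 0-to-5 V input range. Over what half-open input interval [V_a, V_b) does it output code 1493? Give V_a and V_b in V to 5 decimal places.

LSB = 5/2^11 = 2.441 mV.
V_a = V_low + 1493·LSB = 3.64502 V; V_b = V_low + 1494·LSB = 3.64746 V.

[3.64502 V, 3.64746 V)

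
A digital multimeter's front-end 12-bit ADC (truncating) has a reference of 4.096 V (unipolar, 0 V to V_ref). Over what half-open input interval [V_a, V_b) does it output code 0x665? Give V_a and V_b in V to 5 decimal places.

[1.63700 V, 1.63800 V)

LSB = 4.096/2^12 = 1.000 mV.
Code 0x665 = 1637 decimal.
V_a = V_low + 1637·LSB = 1.637 V; V_b = V_low + 1638·LSB = 1.638 V.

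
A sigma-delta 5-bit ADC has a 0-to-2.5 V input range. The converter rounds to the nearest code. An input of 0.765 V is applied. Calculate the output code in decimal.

LSB = 2.5 V / 32 = 78.125 mV.
(0.765 − 0) / 0.078125 = 9.792 LSBs.
round(9.792) = 10.

code 10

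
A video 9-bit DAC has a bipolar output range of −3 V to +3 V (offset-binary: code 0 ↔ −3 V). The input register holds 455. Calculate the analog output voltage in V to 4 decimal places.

LSB = 6 V / 2^9 = 11.719 mV.
V_out = (−3) + 455 × 0.0117188 V = 2.33203 V.

2.3320 V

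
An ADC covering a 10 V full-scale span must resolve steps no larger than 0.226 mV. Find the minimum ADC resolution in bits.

Number of steps required ≥ 10 V / 0.226 mV = 44247.79.
Need 2^N ≥ 44247.79; 2^15 = 32768, 2^16 = 65536.
Minimum N = 16.

16 bits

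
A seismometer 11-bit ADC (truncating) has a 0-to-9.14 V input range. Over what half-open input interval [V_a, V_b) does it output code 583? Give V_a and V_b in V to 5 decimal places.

LSB = 9.14/2^11 = 4.463 mV.
V_a = V_low + 583·LSB = 2.60187 V; V_b = V_low + 584·LSB = 2.60633 V.

[2.60187 V, 2.60633 V)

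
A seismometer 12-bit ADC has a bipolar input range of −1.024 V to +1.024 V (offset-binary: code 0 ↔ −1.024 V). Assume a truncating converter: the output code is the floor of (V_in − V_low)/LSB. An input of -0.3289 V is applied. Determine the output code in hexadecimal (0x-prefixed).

code 0x56E (decimal 1390)

With 4096 levels over 2.048 V, one step is 0.500 mV.
(-0.3289 − (−1.024)) / 0.0005 = 1390.200 LSBs.
Floor → code 1390.
In hexadecimal (0x-prefixed): 0x56E.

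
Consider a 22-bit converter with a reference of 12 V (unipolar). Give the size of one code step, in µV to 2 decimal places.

Full-scale span = 12 V.
LSB = 12 / 2^22 = 12 / 4194304 = 2.86102e-06 V = 2.86 µV.

2.86 µV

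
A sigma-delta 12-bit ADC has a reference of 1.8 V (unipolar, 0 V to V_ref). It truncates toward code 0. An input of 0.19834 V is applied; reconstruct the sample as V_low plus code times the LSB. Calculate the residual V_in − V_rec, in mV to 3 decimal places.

0.147 mV

LSB = 1.8/2^12 = 439.45 µV.
Scaled input = 451.3337 LSBs, so code = 451.
Reconstructed: 0.19819336 V.
Error = 0.19834 − 0.19819336 = 0.000146641 V = 0.147 mV.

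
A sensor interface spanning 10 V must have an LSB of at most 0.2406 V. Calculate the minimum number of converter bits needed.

6 bits

Number of steps required ≥ 10 V / 0.2406 V = 41.56.
Need 2^N ≥ 41.56; 2^5 = 32, 2^6 = 64.
Minimum N = 6.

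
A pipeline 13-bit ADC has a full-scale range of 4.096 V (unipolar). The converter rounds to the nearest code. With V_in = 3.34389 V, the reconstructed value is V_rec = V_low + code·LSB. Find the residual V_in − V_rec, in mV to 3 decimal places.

-0.110 mV

One LSB is 4.096 V / 8192 = 0.500 mV.
(V_in − V_low)/LSB = (3.34389 − 0)/0.0005 = 6687.7800 → code 6688 (round).
V_rec = 0 + 6688·0.0005 = 3.344 V.
V_in − V_rec = -0.00011 V = -0.110 mV.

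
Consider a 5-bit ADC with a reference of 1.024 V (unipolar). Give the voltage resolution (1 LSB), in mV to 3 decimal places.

32.000 mV

Full-scale span = 1.024 V.
LSB = 1.024 / 2^5 = 1.024 / 32 = 0.032 V = 32.000 mV.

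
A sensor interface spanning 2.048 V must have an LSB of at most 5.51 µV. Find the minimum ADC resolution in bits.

19 bits

Number of steps required ≥ 2.048 V / 5.51 µV = 371687.84.
Need 2^N ≥ 371687.84; 2^18 = 262144, 2^19 = 524288.
Minimum N = 19.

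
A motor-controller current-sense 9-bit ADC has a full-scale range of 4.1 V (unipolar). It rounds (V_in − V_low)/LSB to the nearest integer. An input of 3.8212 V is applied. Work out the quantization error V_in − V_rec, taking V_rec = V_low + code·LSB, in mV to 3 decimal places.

1.473 mV

Step size: 4.1 V ÷ 2^9 = 8.008 mV.
Scaled input = 477.1840 LSBs, so code = 477.
Code 477 maps back to 0 + 477×0.00800781 V = 3.8197266 V.
Difference: 0.00147344 V → 1.473 mV.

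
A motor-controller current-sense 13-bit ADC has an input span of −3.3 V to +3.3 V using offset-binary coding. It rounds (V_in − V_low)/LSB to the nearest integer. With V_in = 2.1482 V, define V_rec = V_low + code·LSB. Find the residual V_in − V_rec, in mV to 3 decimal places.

One LSB is 6.6 V / 8192 = 0.806 mV.
Scaled input = 6762.3719 LSBs, so code = 6762.
Code 6762 maps back to (−3.3) + 6762×0.000805664 V = 2.1479004 V.
V_in − V_rec = 0.000299609 V = 0.300 mV.

0.300 mV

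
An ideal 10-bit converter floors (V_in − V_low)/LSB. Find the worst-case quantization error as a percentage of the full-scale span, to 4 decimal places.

0.0977 %

Truncating → worst-case error = 1 LSB = V_FS/2^10, so 100/1024 = 0.0976562 % of full scale.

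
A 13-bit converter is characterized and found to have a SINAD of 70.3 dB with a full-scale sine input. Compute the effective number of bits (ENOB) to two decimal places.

ENOB = (SINAD − 1.76) / 6.02 = (70.3 − 1.76)/6.02 = 11.385.

11.39 bits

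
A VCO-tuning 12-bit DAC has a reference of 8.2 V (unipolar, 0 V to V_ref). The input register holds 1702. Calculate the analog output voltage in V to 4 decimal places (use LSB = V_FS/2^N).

LSB = 8.2 V / 2^12 = 2.002 mV.
V_out = 0 + 1702 × 0.00200195 V = 3.40732 V.

3.4073 V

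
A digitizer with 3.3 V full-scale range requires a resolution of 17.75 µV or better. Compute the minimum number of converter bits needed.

18 bits

Number of steps required ≥ 3.3 V / 17.75 µV = 185915.49.
Need 2^N ≥ 185915.49; 2^17 = 131072, 2^18 = 262144.
Minimum N = 18.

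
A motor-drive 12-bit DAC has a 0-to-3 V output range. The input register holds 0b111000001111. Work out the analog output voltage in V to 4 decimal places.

LSB = 3 V / 2^12 = 0.732 mV.
Code 0b111000001111 = 3599 decimal.
V_out = 0 + 3599 × 0.000732422 V = 2.63599 V.

2.6360 V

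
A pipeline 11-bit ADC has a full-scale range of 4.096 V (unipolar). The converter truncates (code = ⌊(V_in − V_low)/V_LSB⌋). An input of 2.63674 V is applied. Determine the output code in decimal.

With 2048 levels over 4.096 V, one step is 2.000 mV.
(2.63674 − 0) / 0.002 = 1318.370 LSBs.
So the output code is 1318.

code 1318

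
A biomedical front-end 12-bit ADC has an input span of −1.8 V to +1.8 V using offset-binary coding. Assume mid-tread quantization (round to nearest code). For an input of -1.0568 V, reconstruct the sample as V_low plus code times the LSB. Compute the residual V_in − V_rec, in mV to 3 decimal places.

-0.355 mV

One LSB is 3.6 V / 4096 = 0.879 mV.
(V_in − V_low)/LSB = (-1.0568 − (−1.8))/0.000878906 = 845.5964 → code 846 (round).
Code 846 maps back to (−1.8) + 846×0.000878906 V = -1.0564453 V.
Error = -1.0568 − (−1.0564453) = -0.000354688 V = -0.355 mV.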